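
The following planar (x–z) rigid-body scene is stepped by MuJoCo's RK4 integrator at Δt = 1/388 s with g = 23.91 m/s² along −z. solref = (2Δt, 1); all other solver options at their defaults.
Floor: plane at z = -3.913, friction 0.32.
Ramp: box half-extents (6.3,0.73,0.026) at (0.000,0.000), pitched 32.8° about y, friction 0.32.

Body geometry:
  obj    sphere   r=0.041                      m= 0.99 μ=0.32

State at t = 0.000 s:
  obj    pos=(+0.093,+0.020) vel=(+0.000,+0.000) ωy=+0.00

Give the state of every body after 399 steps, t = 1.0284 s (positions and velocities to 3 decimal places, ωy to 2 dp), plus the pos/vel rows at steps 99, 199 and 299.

State at t = 1.0284 s:
  obj    pos=(+4.205,-2.630) vel=(+7.997,-5.154) ωy=+232.02

Key-timestep trajectory:
   step    t(s)  obj.x    obj.z    obj.vx   obj.vz 
     99  0.2552   +0.346  -0.143  +1.984  -1.279
    199  0.5129   +1.116  -0.639  +3.989  -2.571
    299  0.7706   +2.402  -1.468  +5.993  -3.862


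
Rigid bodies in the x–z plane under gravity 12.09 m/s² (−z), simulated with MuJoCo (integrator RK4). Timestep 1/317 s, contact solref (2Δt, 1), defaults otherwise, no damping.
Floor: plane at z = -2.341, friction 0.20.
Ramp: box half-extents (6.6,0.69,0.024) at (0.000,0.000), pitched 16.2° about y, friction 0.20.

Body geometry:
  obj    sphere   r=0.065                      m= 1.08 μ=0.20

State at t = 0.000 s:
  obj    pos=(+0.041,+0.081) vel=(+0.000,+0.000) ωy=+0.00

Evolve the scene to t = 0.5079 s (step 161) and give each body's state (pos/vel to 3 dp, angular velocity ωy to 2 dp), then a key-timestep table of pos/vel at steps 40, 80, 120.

State at t = 0.5079 s:
  obj    pos=(+0.339,-0.006) vel=(+1.175,-0.341) ωy=+18.82

Key-timestep trajectory:
   step    t(s)  obj.x    obj.z    obj.vx   obj.vz 
     40  0.1262   +0.059  +0.075  +0.292  -0.085
     80  0.2524   +0.115  +0.059  +0.584  -0.170
    120  0.3785   +0.207  +0.033  +0.876  -0.254


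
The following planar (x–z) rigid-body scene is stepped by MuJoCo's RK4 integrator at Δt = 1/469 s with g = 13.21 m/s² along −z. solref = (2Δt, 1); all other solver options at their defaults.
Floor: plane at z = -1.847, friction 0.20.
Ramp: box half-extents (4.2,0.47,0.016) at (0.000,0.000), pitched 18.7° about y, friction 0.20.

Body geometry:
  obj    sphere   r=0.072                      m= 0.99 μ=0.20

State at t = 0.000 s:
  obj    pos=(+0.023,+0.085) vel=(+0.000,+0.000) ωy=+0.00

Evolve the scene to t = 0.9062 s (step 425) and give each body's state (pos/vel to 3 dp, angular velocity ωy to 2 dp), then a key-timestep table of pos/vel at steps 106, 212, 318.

State at t = 0.9062 s:
  obj    pos=(+1.200,-0.313) vel=(+2.597,-0.879) ωy=+38.07

Key-timestep trajectory:
   step    t(s)  obj.x    obj.z    obj.vx   obj.vz 
    106  0.2260   +0.096  +0.060  +0.648  -0.219
    212  0.4520   +0.316  -0.014  +1.295  -0.438
    318  0.6780   +0.682  -0.138  +1.943  -0.658


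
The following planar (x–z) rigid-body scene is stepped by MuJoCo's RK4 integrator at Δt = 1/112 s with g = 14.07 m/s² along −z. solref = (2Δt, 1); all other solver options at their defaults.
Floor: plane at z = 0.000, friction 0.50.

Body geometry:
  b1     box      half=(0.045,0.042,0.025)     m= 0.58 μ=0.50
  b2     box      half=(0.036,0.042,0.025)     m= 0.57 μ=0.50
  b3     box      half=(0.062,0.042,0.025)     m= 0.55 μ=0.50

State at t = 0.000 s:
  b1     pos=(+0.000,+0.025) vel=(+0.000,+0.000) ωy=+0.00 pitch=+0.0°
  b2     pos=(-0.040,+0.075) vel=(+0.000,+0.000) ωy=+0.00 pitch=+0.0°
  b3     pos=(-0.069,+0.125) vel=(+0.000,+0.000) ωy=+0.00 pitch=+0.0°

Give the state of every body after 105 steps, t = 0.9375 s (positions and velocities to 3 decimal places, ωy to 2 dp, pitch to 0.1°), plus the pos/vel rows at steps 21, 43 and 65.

State at t = 0.9375 s:
  b1     pos=(+0.000,+0.025) vel=(+0.000,+0.000) ωy=+0.00 pitch=+0.0°
  b2     pos=(-0.080,+0.036) vel=(+0.000,+0.000) ωy=+0.00 pitch=-90.0°
  b3     pos=(-0.255,+0.025) vel=(+0.000,+0.000) ωy=+0.00 pitch=+180.0°

Key-timestep trajectory:
   step    t(s)  b1.x    b1.z    b1.vx   b1.vz   b2.x    b2.z    b2.vx   b2.vz   b3.x    b3.z    b3.vx   b3.vz 
     21  0.1875   +0.000  +0.025  +0.001  +0.000   -0.059  +0.071  -0.270  -0.170   -0.117  +0.085  -0.480  -0.818
     43  0.3839   +0.000  +0.025  +0.000  +0.000   -0.080  +0.036  +0.001  +0.003   -0.182  +0.067  -0.173  +0.023
     65  0.5804   +0.000  +0.025  +0.000  +0.000   -0.080  +0.036  +0.000  +0.000   -0.233  +0.049  -0.485  -0.403


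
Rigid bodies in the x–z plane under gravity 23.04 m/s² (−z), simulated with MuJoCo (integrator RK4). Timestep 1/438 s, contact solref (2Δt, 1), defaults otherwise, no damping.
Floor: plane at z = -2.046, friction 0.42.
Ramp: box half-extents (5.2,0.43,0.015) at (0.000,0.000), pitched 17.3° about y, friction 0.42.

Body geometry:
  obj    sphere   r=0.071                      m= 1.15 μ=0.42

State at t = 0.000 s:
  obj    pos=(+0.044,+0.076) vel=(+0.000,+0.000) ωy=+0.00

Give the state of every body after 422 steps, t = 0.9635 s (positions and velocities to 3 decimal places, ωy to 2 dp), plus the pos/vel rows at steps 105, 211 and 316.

State at t = 0.9635 s:
  obj    pos=(+2.213,-0.599) vel=(+4.502,-1.402) ωy=+66.41

Key-timestep trajectory:
   step    t(s)  obj.x    obj.z    obj.vx   obj.vz 
    105  0.2397   +0.178  +0.035  +1.120  -0.349
    211  0.4817   +0.586  -0.093  +2.251  -0.701
    316  0.7215   +1.260  -0.302  +3.371  -1.050


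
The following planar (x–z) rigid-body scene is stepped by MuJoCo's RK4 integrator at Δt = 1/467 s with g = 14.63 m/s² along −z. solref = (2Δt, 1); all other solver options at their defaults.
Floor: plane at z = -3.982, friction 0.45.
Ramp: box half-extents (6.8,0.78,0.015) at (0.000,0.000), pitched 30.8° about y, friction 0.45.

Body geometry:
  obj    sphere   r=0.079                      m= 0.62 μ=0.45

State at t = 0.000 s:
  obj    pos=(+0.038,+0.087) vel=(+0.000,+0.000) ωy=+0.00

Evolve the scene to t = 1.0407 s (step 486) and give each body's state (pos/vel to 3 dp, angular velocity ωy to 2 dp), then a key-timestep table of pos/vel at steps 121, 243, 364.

State at t = 1.0407 s:
  obj    pos=(+2.527,-1.397) vel=(+4.783,-2.851) ωy=+70.48

Key-timestep trajectory:
   step    t(s)  obj.x    obj.z    obj.vx   obj.vz 
    121  0.2591   +0.192  -0.005  +1.191  -0.710
    243  0.5203   +0.660  -0.284  +2.392  -1.426
    364  0.7794   +1.434  -0.746  +3.583  -2.136


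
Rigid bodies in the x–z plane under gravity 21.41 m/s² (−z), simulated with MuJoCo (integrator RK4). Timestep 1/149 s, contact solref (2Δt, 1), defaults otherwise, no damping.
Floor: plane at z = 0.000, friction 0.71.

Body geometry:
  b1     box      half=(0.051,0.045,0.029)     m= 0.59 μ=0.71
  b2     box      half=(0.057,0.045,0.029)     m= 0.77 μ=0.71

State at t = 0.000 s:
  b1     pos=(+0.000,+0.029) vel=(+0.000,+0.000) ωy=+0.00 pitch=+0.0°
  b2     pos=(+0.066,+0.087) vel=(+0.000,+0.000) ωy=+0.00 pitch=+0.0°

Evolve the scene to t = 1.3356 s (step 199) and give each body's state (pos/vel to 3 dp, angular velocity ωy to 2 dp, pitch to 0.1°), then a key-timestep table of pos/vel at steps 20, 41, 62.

State at t = 1.3356 s:
  b1     pos=(+0.000,+0.029) vel=(+0.000,+0.000) ωy=+0.00 pitch=+0.0°
  b2     pos=(+0.124,+0.057) vel=(+0.000,+0.000) ωy=+0.00 pitch=+90.0°

Key-timestep trajectory:
   step    t(s)  b1.x    b1.z    b1.vx   b1.vz   b2.x    b2.z    b2.vx   b2.vz 
     20  0.1342   +0.000  +0.029  +0.000  +0.000   +0.093  +0.061  +0.297  +0.130
     41  0.2752   +0.000  +0.029  +0.000  +0.000   +0.134  +0.061  +0.035  +0.030
     62  0.4161   +0.000  +0.029  +0.000  +0.000   +0.122  +0.058  +0.169  -0.070


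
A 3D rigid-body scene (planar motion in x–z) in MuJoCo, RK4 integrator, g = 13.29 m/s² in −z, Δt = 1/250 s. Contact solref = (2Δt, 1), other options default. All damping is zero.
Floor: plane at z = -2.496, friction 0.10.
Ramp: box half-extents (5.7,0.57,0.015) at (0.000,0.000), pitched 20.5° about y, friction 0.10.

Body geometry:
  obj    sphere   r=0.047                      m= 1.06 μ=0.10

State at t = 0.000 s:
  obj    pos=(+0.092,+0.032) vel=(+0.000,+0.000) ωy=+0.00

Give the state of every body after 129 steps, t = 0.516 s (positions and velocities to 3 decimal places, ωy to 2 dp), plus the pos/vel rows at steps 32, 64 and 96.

State at t = 0.516 s:
  obj    pos=(+0.517,-0.127) vel=(+1.644,-0.631) ωy=+34.06

Key-timestep trajectory:
   step    t(s)  obj.x    obj.z    obj.vx   obj.vz 
     32  0.1280   +0.118  +0.022  +0.410  -0.147
     64  0.2560   +0.197  -0.007  +0.820  -0.297
     96  0.3840   +0.327  -0.056  +1.223  -0.472


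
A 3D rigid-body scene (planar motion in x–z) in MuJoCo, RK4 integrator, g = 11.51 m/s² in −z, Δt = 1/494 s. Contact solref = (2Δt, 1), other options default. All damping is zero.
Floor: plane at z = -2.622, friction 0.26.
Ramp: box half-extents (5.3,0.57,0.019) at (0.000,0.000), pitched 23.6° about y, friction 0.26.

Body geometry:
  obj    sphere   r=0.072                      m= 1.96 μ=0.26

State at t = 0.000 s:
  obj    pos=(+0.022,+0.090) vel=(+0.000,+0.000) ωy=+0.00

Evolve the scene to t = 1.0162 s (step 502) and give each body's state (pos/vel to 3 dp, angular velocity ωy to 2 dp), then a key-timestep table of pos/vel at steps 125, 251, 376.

State at t = 1.0162 s:
  obj    pos=(+1.579,-0.591) vel=(+3.065,-1.339) ωy=+46.45

Key-timestep trajectory:
   step    t(s)  obj.x    obj.z    obj.vx   obj.vz 
    125  0.2530   +0.119  +0.048  +0.763  -0.333
    251  0.5081   +0.411  -0.080  +1.533  -0.670
    376  0.7611   +0.896  -0.292  +2.296  -1.003


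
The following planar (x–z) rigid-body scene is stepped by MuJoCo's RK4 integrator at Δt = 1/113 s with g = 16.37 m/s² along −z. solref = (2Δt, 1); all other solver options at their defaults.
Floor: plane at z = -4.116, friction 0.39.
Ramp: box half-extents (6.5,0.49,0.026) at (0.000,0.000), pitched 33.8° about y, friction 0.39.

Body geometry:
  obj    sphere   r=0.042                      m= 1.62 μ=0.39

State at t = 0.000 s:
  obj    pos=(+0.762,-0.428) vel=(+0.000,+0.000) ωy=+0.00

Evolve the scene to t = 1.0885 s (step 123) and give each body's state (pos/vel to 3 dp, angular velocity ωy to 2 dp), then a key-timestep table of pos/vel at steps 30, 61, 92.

State at t = 1.0885 s:
  obj    pos=(+3.964,-2.572) vel=(+5.882,-3.938) ωy=+168.56

Key-timestep trajectory:
   step    t(s)  obj.x    obj.z    obj.vx   obj.vz 
     30  0.2655   +0.952  -0.556  +1.435  -0.961
     61  0.5398   +1.550  -0.956  +2.917  -1.953
     92  0.8142   +2.553  -1.627  +4.400  -2.945


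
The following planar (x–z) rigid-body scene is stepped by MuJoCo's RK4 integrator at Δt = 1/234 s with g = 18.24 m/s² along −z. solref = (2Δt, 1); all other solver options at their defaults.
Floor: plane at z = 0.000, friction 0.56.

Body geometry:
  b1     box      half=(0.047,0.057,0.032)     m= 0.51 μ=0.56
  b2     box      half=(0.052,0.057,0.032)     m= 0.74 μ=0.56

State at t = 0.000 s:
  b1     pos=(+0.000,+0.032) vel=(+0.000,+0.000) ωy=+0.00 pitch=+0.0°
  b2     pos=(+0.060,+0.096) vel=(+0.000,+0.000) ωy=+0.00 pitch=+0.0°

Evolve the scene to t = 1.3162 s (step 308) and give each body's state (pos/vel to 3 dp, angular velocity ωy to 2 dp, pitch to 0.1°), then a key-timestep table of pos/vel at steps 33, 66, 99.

State at t = 1.3162 s:
  b1     pos=(+0.000,+0.032) vel=(+0.000,+0.000) ωy=+0.00 pitch=+0.0°
  b2     pos=(+0.113,+0.052) vel=(+0.000,+0.000) ωy=+0.00 pitch=+90.0°

Key-timestep trajectory:
   step    t(s)  b1.x    b1.z    b1.vx   b1.vz   b2.x    b2.z    b2.vx   b2.vz 
     33  0.1410   +0.000  +0.032  +0.000  +0.000   +0.089  +0.059  +0.477  -0.146
     66  0.2821   +0.000  +0.032  +0.000  +0.000   +0.129  +0.059  -0.022  -0.006
     99  0.4231   +0.000  +0.032  +0.000  +0.000   +0.108  +0.054  +0.070  -0.032


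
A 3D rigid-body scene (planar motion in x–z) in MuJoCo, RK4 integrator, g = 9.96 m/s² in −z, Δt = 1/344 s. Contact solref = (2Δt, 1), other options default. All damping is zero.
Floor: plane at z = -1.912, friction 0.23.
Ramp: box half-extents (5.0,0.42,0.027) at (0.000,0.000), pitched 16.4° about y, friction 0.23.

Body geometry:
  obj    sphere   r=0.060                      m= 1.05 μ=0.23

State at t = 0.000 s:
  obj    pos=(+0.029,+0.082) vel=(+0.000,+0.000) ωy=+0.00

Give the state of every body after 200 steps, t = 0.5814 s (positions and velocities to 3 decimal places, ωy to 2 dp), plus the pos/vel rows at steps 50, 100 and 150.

State at t = 0.5814 s:
  obj    pos=(+0.355,-0.014) vel=(+1.120,-0.330) ωy=+19.46

Key-timestep trajectory:
   step    t(s)  obj.x    obj.z    obj.vx   obj.vz 
     50  0.1453   +0.049  +0.076  +0.280  -0.082
    100  0.2907   +0.110  +0.058  +0.560  -0.165
    150  0.4360   +0.212  +0.028  +0.840  -0.247


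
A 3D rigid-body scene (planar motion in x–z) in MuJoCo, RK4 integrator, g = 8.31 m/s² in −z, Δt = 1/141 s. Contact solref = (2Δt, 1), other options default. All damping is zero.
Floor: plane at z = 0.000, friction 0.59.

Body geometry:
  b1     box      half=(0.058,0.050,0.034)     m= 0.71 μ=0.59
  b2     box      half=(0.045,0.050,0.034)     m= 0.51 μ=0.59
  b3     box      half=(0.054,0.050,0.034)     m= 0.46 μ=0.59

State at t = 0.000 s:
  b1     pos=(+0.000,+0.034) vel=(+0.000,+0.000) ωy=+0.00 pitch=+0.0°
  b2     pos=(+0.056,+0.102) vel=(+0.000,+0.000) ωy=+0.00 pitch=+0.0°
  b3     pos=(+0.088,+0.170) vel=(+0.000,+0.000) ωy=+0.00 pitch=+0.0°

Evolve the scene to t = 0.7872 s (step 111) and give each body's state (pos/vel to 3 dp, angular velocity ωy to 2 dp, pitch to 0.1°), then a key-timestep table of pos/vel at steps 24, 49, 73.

State at t = 0.7872 s:
  b1     pos=(+0.000,+0.034) vel=(+0.000,+0.000) ωy=+0.00 pitch=+0.0°
  b2     pos=(+0.100,+0.045) vel=(+0.000,+0.000) ωy=+0.00 pitch=+90.0°
  b3     pos=(+0.293,+0.034) vel=(+0.000,+0.000) ωy=+0.00 pitch=+180.0°

Key-timestep trajectory:
   step    t(s)  b1.x    b1.z    b1.vx   b1.vz   b2.x    b2.z    b2.vx   b2.vz   b3.x    b3.z    b3.vx   b3.vz 
     24  0.1702   +0.000  +0.034  -0.001  +0.000   +0.065  +0.101  +0.122  -0.024   +0.114  +0.158  +0.333  -0.201
     49  0.3475   +0.000  +0.034  +0.000  +0.000   +0.101  +0.051  +0.247  -0.843   +0.197  +0.053  +0.694  -0.177
     73  0.5177   +0.000  +0.034  +0.000  +0.000   +0.100  +0.045  +0.000  +0.000   +0.270  +0.054  +0.460  -0.276


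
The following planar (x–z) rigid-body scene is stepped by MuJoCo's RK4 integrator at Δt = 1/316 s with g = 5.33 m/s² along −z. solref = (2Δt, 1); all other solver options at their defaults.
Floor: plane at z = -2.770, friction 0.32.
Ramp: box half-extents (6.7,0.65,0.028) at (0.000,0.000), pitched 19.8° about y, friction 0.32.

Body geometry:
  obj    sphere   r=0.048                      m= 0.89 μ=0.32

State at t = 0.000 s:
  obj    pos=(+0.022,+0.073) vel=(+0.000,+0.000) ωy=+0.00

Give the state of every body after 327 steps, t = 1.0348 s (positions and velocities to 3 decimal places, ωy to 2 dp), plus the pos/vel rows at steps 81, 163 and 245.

State at t = 1.0348 s:
  obj    pos=(+0.672,-0.161) vel=(+1.256,-0.452) ωy=+27.80

Key-timestep trajectory:
   step    t(s)  obj.x    obj.z    obj.vx   obj.vz 
     81  0.2563   +0.062  +0.059  +0.311  -0.112
    163  0.5158   +0.183  +0.015  +0.626  -0.225
    245  0.7753   +0.387  -0.058  +0.941  -0.339


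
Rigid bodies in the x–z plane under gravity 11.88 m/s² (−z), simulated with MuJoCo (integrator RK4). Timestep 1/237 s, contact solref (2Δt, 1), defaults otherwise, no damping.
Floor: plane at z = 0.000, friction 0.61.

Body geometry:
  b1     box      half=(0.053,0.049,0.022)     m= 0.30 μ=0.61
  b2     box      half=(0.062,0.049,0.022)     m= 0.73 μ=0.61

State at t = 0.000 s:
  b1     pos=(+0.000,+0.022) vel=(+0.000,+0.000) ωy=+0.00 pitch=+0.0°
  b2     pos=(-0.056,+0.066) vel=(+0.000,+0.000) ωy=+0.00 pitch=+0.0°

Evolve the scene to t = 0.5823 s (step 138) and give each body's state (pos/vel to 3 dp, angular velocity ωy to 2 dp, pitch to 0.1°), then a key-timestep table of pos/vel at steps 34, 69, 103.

State at t = 0.5823 s:
  b1     pos=(+0.000,+0.022) vel=(+0.001,+0.000) ωy=+0.00 pitch=+0.0°
  b2     pos=(-0.070,+0.058) vel=(+0.000,-0.001) ωy=+0.02 pitch=-41.9°

Key-timestep trajectory:
   step    t(s)  b1.x    b1.z    b1.vx   b1.vz   b2.x    b2.z    b2.vx   b2.vz 
     34  0.1435   +0.000  +0.022  +0.000  +0.000   -0.061  +0.065  -0.084  -0.032
     69  0.2911   +0.000  +0.022  +0.000  +0.000   -0.074  +0.060  +0.054  -0.023
    103  0.4346   +0.000  +0.022  +0.001  +0.000   -0.070  +0.058  -0.008  +0.002


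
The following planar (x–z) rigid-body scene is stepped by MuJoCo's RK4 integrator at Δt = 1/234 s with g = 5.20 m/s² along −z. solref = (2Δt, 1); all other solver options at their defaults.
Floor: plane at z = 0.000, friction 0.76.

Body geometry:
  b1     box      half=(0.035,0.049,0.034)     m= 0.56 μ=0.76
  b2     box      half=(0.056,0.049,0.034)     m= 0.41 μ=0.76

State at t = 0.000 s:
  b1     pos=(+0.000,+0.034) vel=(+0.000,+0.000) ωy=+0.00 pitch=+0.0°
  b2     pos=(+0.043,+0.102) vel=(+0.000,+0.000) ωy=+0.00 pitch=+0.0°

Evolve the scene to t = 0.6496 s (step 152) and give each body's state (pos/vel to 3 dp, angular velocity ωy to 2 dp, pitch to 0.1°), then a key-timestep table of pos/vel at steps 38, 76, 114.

State at t = 0.6496 s:
  b1     pos=(+0.000,+0.034) vel=(+0.000,+0.000) ωy=+0.00 pitch=+0.0°
  b2     pos=(+0.112,+0.064) vel=(-0.050,-0.012) ωy=-0.79 pitch=+107.8°

Key-timestep trajectory:
   step    t(s)  b1.x    b1.z    b1.vx   b1.vz   b2.x    b2.z    b2.vx   b2.vz 
     38  0.1624   +0.000  +0.034  +0.000  +0.000   +0.051  +0.099  +0.105  -0.052
     76  0.3248   +0.000  +0.034  +0.000  +0.000   +0.075  +0.063  +0.193  -0.444
    114  0.4872   +0.000  +0.034  +0.000  +0.000   +0.109  +0.063  +0.087  +0.025


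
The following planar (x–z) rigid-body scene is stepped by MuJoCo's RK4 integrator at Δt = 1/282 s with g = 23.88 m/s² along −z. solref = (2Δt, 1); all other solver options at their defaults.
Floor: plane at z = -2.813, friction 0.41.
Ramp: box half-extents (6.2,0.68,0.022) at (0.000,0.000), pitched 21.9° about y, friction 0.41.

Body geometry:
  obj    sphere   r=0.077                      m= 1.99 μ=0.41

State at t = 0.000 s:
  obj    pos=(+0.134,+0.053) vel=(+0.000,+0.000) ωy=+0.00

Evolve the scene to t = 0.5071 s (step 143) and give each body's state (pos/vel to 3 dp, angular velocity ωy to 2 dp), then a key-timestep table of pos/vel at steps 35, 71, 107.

State at t = 0.5071 s:
  obj    pos=(+0.893,-0.252) vel=(+2.993,-1.203) ωy=+41.89

Key-timestep trajectory:
   step    t(s)  obj.x    obj.z    obj.vx   obj.vz 
     35  0.1241   +0.179  +0.035  +0.733  -0.295
     71  0.2518   +0.321  -0.022  +1.486  -0.598
    107  0.3794   +0.559  -0.118  +2.240  -0.900


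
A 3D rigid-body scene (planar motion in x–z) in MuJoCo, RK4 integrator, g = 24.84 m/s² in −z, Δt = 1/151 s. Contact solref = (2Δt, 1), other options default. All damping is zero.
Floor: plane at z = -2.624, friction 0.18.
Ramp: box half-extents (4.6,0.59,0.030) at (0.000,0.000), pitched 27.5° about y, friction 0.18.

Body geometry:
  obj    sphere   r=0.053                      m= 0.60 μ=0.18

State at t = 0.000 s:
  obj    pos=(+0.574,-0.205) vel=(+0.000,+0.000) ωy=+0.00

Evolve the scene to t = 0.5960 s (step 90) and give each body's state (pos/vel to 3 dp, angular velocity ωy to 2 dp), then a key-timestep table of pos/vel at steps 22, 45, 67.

State at t = 0.5960 s:
  obj    pos=(+1.865,-0.877) vel=(+4.332,-2.255) ωy=+92.07

Key-timestep trajectory:
   step    t(s)  obj.x    obj.z    obj.vx   obj.vz 
     22  0.1457   +0.651  -0.245  +1.060  -0.552
     45  0.2980   +0.897  -0.373  +2.166  -1.128
     67  0.4437   +1.290  -0.578  +3.225  -1.679


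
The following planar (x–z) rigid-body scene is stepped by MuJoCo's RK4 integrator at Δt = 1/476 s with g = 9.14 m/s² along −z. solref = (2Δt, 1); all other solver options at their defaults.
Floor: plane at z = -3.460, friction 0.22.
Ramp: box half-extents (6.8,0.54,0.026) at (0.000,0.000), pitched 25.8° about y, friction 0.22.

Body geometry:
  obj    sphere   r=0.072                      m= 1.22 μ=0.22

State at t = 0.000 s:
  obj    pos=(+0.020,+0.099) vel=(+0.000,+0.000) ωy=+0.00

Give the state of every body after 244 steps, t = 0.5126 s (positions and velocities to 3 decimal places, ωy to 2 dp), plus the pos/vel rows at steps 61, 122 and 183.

State at t = 0.5126 s:
  obj    pos=(+0.356,-0.063) vel=(+1.311,-0.634) ωy=+20.23

Key-timestep trajectory:
   step    t(s)  obj.x    obj.z    obj.vx   obj.vz 
     61  0.1282   +0.041  +0.089  +0.328  -0.159
    122  0.2563   +0.104  +0.059  +0.656  -0.317
    183  0.3845   +0.209  +0.008  +0.984  -0.475


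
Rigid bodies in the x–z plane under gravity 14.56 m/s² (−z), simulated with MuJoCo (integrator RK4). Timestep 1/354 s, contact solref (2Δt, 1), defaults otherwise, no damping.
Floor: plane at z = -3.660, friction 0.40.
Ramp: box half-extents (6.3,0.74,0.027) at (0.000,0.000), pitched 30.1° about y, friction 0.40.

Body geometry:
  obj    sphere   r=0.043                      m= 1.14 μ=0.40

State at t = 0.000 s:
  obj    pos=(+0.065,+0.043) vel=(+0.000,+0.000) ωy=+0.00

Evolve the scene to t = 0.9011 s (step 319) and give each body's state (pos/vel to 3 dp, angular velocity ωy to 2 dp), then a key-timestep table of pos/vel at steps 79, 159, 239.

State at t = 0.9011 s:
  obj    pos=(+1.897,-1.019) vel=(+4.066,-2.357) ωy=+109.29

Key-timestep trajectory:
   step    t(s)  obj.x    obj.z    obj.vx   obj.vz 
     79  0.2232   +0.177  -0.022  +1.007  -0.584
    159  0.4492   +0.520  -0.221  +2.027  -1.175
    239  0.6751   +1.094  -0.553  +3.047  -1.766


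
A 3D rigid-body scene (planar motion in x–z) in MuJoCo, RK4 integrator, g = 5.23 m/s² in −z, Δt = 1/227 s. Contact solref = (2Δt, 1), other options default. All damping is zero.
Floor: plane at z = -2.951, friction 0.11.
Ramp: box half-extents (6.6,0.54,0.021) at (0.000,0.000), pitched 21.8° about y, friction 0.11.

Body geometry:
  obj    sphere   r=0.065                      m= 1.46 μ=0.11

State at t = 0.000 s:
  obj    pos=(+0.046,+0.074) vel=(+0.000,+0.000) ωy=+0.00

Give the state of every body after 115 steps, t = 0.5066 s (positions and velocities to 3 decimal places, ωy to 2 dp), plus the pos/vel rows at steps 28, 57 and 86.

State at t = 0.5066 s:
  obj    pos=(+0.214,+0.007) vel=(+0.663,-0.265) ωy=+10.38

Key-timestep trajectory:
   step    t(s)  obj.x    obj.z    obj.vx   obj.vz 
     28  0.1233   +0.056  +0.070  +0.162  -0.064
     57  0.2511   +0.087  +0.058  +0.327  -0.140
     86  0.3789   +0.140  +0.037  +0.494  -0.205


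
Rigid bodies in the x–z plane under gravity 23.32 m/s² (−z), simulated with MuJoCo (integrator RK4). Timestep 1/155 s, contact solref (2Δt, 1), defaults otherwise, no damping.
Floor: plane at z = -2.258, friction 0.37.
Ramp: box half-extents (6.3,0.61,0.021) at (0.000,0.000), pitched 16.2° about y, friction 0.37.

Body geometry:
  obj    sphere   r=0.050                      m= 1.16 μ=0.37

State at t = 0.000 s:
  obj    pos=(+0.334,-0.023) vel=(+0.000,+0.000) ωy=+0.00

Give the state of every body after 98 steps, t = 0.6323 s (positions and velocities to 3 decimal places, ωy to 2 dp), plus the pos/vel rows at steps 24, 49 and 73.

State at t = 0.6323 s:
  obj    pos=(+1.226,-0.282) vel=(+2.821,-0.820) ωy=+58.75

Key-timestep trajectory:
   step    t(s)  obj.x    obj.z    obj.vx   obj.vz 
     24  0.1548   +0.388  -0.039  +0.691  -0.201
     49  0.3161   +0.557  -0.088  +1.411  -0.410
     73  0.4710   +0.829  -0.167  +2.102  -0.611


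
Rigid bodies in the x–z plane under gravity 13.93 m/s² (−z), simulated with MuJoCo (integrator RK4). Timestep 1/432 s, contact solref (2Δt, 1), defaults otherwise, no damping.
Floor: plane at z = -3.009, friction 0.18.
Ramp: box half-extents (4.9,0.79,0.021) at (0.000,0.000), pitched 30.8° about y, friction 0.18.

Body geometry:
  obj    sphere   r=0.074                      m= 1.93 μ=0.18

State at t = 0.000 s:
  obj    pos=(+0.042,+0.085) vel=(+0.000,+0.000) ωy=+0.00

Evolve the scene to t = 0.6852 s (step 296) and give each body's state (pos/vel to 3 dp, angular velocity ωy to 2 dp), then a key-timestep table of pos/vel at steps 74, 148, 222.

State at t = 0.6852 s:
  obj    pos=(+1.070,-0.527) vel=(+2.999,-1.788) ωy=+47.16

Key-timestep trajectory:
   step    t(s)  obj.x    obj.z    obj.vx   obj.vz 
     74  0.1713   +0.107  +0.047  +0.750  -0.447
    148  0.3426   +0.299  -0.068  +1.499  -0.894
    222  0.5139   +0.620  -0.259  +2.249  -1.341


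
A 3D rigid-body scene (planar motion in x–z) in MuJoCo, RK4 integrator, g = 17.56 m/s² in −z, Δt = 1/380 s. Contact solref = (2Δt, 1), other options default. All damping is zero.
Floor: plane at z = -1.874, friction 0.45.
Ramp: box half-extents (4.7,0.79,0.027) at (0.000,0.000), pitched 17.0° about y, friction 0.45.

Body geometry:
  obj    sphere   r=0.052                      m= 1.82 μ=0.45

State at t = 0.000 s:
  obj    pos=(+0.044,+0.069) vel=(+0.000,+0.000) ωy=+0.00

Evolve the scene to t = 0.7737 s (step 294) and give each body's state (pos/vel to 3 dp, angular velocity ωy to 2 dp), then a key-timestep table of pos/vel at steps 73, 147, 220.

State at t = 0.7737 s:
  obj    pos=(+1.094,-0.252) vel=(+2.713,-0.830) ωy=+54.56

Key-timestep trajectory:
   step    t(s)  obj.x    obj.z    obj.vx   obj.vz 
     73  0.1921   +0.109  +0.049  +0.674  -0.206
    147  0.3868   +0.306  -0.011  +1.357  -0.415
    220  0.5789   +0.632  -0.111  +2.030  -0.621


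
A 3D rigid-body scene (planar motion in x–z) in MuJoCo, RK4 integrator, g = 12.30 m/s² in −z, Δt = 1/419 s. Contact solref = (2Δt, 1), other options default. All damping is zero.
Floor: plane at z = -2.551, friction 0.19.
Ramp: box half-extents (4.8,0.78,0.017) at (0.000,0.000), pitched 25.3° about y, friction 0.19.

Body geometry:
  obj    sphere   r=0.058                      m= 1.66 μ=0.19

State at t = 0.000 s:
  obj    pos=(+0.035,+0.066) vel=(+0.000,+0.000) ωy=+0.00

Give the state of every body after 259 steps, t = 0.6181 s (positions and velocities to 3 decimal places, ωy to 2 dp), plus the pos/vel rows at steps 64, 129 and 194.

State at t = 0.6181 s:
  obj    pos=(+0.684,-0.240) vel=(+2.098,-0.992) ωy=+40.01

Key-timestep trajectory:
   step    t(s)  obj.x    obj.z    obj.vx   obj.vz 
     64  0.1527   +0.075  +0.048  +0.519  -0.245
    129  0.3079   +0.196  -0.010  +1.045  -0.494
    194  0.4630   +0.399  -0.106  +1.572  -0.743


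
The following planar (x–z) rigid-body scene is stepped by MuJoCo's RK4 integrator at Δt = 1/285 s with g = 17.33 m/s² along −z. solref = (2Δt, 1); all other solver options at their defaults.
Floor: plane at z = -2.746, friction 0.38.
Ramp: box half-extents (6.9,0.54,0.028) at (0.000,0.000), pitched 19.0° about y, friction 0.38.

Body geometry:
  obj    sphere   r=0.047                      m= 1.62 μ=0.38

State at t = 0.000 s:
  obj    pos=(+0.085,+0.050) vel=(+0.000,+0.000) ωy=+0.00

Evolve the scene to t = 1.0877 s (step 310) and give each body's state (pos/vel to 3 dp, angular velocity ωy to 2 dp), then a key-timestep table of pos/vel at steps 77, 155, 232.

State at t = 1.0877 s:
  obj    pos=(+2.339,-0.726) vel=(+4.145,-1.427) ωy=+93.26

Key-timestep trajectory:
   step    t(s)  obj.x    obj.z    obj.vx   obj.vz 
     77  0.2702   +0.224  +0.002  +1.030  -0.355
    155  0.5439   +0.649  -0.144  +2.072  -0.714
    232  0.8140   +1.348  -0.385  +3.102  -1.068


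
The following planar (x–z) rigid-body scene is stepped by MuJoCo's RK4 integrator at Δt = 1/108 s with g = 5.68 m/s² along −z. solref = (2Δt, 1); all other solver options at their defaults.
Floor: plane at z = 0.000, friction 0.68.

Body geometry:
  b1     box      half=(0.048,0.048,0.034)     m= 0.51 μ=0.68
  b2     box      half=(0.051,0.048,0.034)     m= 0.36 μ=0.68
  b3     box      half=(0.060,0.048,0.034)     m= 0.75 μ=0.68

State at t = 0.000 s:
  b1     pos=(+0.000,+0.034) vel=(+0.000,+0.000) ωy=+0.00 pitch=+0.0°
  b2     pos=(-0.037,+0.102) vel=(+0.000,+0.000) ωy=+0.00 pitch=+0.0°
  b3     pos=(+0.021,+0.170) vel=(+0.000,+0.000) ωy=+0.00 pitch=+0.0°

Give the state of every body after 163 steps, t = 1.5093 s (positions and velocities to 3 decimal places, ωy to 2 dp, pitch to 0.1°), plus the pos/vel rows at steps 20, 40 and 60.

State at t = 1.5093 s:
  b1     pos=(+0.000,+0.034) vel=(+0.000,+0.000) ωy=+0.00 pitch=+0.0°
  b2     pos=(-0.037,+0.102) vel=(+0.000,+0.000) ωy=+0.00 pitch=+0.0°
  b3     pos=(+0.161,+0.034) vel=(+0.000,+0.000) ωy=+0.00 pitch=+180.0°

Key-timestep trajectory:
   step    t(s)  b1.x    b1.z    b1.vx   b1.vz   b2.x    b2.z    b2.vx   b2.vz   b3.x    b3.z    b3.vx   b3.vz 
     20  0.1852   +0.000  +0.034  +0.000  +0.000   -0.037  +0.102  -0.001  +0.000   +0.030  +0.166  +0.116  -0.061
     40  0.3704   +0.000  +0.034  -0.001  +0.001   -0.037  +0.102  -0.001  +0.001   +0.067  +0.131  +0.349  -0.077
     60  0.5556   +0.000  +0.034  +0.000  +0.000   -0.037  +0.102  +0.000  +0.000   +0.139  +0.049  +0.602  -0.498


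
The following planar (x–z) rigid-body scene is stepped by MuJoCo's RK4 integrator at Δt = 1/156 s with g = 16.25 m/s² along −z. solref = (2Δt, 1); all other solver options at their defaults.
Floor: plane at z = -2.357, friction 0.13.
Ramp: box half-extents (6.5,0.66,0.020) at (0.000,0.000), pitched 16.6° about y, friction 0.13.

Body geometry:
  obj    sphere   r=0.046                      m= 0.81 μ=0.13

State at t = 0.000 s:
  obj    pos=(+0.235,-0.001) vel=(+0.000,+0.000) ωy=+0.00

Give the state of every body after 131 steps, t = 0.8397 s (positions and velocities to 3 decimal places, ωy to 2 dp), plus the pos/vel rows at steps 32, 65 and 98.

State at t = 0.8397 s:
  obj    pos=(+1.356,-0.335) vel=(+2.669,-0.796) ωy=+60.51

Key-timestep trajectory:
   step    t(s)  obj.x    obj.z    obj.vx   obj.vz 
     32  0.2051   +0.302  -0.021  +0.652  -0.194
     65  0.4167   +0.511  -0.083  +1.324  -0.395
     98  0.6282   +0.862  -0.188  +1.997  -0.595


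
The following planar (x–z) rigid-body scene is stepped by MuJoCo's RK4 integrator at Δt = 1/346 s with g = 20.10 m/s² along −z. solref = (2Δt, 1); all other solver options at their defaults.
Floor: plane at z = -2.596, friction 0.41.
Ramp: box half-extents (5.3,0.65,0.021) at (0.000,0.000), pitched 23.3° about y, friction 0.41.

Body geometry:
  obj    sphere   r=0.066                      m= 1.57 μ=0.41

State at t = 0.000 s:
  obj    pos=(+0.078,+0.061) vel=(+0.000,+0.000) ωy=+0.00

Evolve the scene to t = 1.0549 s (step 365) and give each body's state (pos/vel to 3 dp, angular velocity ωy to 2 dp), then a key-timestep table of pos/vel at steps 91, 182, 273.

State at t = 1.0549 s:
  obj    pos=(+2.980,-1.189) vel=(+5.502,-2.370) ωy=+90.76

Key-timestep trajectory:
   step    t(s)  obj.x    obj.z    obj.vx   obj.vz 
     91  0.2630   +0.258  -0.017  +1.372  -0.591
    182  0.5260   +0.800  -0.250  +2.744  -1.182
    273  0.7890   +1.702  -0.638  +4.115  -1.772


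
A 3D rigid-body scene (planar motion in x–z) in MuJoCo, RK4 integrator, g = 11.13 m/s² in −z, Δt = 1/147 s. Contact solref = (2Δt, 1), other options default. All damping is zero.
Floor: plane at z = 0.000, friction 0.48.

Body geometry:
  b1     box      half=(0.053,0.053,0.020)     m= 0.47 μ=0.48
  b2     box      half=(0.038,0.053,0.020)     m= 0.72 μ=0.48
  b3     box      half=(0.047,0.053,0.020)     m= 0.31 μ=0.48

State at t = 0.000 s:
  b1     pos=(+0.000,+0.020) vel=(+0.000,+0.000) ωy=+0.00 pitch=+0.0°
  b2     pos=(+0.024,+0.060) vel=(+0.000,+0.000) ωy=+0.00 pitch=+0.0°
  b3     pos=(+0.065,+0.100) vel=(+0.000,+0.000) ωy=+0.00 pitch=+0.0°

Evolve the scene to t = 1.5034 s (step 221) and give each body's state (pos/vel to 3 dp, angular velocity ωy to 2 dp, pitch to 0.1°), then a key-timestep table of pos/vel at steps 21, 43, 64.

State at t = 1.5034 s:
  b1     pos=(+0.000,+0.020) vel=(+0.000,+0.000) ωy=+0.00 pitch=+0.0°
  b2     pos=(+0.024,+0.060) vel=(+0.000,+0.000) ωy=+0.00 pitch=+0.0°
  b3     pos=(+0.088,+0.047) vel=(+0.000,+0.000) ωy=+0.00 pitch=+90.0°

Key-timestep trajectory:
   step    t(s)  b1.x    b1.z    b1.vx   b1.vz   b2.x    b2.z    b2.vx   b2.vz   b3.x    b3.z    b3.vx   b3.vz 
     21  0.1429   +0.000  +0.020  +0.000  +0.000   +0.024  +0.060  +0.000  +0.000   +0.072  +0.098  +0.113  -0.056
     43  0.2925   +0.000  +0.020  +0.000  +0.000   +0.024  +0.060  +0.000  +0.000   +0.093  +0.044  -0.057  +0.145
     64  0.4354   +0.000  +0.020  +0.000  +0.000   +0.024  +0.060  +0.000  +0.000   +0.089  +0.047  +0.021  +0.014


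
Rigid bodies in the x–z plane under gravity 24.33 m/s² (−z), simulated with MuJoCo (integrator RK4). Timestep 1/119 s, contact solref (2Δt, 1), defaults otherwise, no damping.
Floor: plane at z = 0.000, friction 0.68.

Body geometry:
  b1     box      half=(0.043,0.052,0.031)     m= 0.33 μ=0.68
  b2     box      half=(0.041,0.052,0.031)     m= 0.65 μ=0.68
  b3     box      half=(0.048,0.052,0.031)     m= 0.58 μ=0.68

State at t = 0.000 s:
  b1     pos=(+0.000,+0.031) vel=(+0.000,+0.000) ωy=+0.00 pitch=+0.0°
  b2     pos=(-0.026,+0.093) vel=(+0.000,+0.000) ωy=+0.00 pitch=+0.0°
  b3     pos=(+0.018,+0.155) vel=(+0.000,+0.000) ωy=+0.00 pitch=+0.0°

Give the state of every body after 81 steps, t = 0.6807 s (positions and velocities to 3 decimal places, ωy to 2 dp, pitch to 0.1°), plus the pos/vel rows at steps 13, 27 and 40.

State at t = 0.6807 s:
  b1     pos=(+0.000,+0.031) vel=(+0.000,+0.000) ωy=+0.00 pitch=-0.1°
  b2     pos=(-0.027,+0.093) vel=(+0.000,+0.000) ωy=+0.00 pitch=-0.2°
  b3     pos=(+0.126,+0.031) vel=(+0.000,+0.000) ωy=+0.00 pitch=+180.0°

Key-timestep trajectory:
   step    t(s)  b1.x    b1.z    b1.vx   b1.vz   b2.x    b2.z    b2.vx   b2.vz   b3.x    b3.z    b3.vx   b3.vz 
     13  0.1092   +0.000  +0.031  -0.002  +0.000   -0.026  +0.092  -0.005  +0.001   +0.027  +0.152  +0.208  -0.078
     27  0.2269   +0.000  +0.031  -0.002  +0.003   -0.027  +0.093  -0.004  +0.002   +0.079  +0.097  +0.786  -0.546
     40  0.3361   +0.000  +0.031  +0.000  +0.000   -0.027  +0.093  +0.000  +0.000   +0.128  +0.027  -0.073  +0.168


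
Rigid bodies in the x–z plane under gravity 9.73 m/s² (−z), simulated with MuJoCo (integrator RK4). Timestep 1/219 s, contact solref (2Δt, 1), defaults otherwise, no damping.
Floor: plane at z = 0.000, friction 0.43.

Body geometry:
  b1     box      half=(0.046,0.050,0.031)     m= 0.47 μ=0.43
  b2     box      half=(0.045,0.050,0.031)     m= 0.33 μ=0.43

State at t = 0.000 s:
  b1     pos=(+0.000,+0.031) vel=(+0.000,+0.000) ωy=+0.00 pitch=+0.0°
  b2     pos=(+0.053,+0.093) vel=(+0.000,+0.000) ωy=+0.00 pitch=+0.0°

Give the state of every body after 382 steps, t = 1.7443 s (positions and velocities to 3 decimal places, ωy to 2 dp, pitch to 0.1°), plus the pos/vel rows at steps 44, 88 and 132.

State at t = 1.7443 s:
  b1     pos=(+0.000,+0.031) vel=(+0.000,+0.000) ωy=+0.00 pitch=+0.0°
  b2     pos=(+0.098,+0.045) vel=(+0.000,+0.000) ωy=+0.00 pitch=+90.0°

Key-timestep trajectory:
   step    t(s)  b1.x    b1.z    b1.vx   b1.vz   b2.x    b2.z    b2.vx   b2.vz 
     44  0.2009   +0.000  +0.031  +0.000  +0.000   +0.079  +0.069  +0.237  -0.533
     88  0.4018   +0.000  +0.031  +0.000  +0.000   +0.119  +0.054  +0.032  +0.005
    132  0.6027   +0.000  +0.031  +0.000  +0.000   +0.098  +0.045  -0.292  -0.202


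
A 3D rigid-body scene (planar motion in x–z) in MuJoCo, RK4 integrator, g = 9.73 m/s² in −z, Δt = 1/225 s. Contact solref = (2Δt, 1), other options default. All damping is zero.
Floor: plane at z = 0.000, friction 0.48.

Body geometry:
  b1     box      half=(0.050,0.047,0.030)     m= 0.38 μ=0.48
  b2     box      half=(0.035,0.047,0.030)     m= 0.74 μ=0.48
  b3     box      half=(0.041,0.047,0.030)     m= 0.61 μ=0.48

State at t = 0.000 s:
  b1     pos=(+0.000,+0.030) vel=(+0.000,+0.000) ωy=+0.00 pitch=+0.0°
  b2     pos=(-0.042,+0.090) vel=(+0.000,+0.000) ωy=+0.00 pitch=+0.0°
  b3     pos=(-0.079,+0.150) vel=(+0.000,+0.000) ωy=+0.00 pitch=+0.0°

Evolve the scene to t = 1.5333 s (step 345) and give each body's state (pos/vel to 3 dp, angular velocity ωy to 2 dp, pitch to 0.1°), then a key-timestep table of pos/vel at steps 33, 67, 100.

State at t = 1.5333 s:
  b1     pos=(+0.000,+0.030) vel=(+0.000,+0.000) ωy=+0.00 pitch=+0.0°
  b2     pos=(-0.087,+0.035) vel=(+0.000,+0.000) ωy=+0.00 pitch=-90.0°
  b3     pos=(-0.251,+0.030) vel=(+0.000,+0.000) ωy=+0.00 pitch=+180.0°

Key-timestep trajectory:
   step    t(s)  b1.x    b1.z    b1.vx   b1.vz   b2.x    b2.z    b2.vx   b2.vz   b3.x    b3.z    b3.vx   b3.vz 
     33  0.1467   +0.000  +0.030  +0.001  +0.000   -0.048  +0.091  -0.103  +0.006   -0.097  +0.142  -0.272  -0.163
     67  0.2978   +0.000  +0.030  +0.000  +0.000   -0.080  +0.068  -0.292  -0.584   -0.158  +0.050  -0.440  -1.264
    100  0.4444   +0.000  +0.030  +0.000  +0.000   -0.087  +0.035  +0.000  +0.001   -0.218  +0.049  -0.351  -0.082


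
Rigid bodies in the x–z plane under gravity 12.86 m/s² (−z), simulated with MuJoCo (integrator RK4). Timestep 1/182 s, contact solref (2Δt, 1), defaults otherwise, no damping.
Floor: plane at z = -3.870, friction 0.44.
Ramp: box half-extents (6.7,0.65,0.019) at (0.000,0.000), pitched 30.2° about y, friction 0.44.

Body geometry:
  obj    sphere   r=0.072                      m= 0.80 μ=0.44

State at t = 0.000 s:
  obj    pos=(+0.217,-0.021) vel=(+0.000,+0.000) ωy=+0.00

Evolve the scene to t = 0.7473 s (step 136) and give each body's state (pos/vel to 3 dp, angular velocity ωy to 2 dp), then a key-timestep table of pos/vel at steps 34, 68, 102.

State at t = 0.7473 s:
  obj    pos=(+1.332,-0.670) vel=(+2.984,-1.737) ωy=+47.94

Key-timestep trajectory:
   step    t(s)  obj.x    obj.z    obj.vx   obj.vz 
     34  0.1868   +0.287  -0.062  +0.746  -0.434
     68  0.3736   +0.496  -0.183  +1.492  -0.869
    102  0.5604   +0.844  -0.386  +2.238  -1.303


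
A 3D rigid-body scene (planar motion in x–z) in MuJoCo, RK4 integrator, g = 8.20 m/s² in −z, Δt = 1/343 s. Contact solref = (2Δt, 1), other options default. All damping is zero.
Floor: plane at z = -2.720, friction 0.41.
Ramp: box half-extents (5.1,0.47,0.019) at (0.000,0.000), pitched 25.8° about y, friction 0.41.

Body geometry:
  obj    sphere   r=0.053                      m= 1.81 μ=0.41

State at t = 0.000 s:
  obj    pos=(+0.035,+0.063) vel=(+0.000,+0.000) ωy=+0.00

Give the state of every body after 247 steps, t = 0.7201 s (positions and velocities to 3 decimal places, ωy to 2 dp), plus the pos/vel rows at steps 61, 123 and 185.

State at t = 0.7201 s:
  obj    pos=(+0.630,-0.225) vel=(+1.653,-0.799) ωy=+34.63

Key-timestep trajectory:
   step    t(s)  obj.x    obj.z    obj.vx   obj.vz 
     61  0.1778   +0.071  +0.045  +0.408  -0.197
    123  0.3586   +0.183  -0.008  +0.823  -0.398
    185  0.5394   +0.369  -0.098  +1.238  -0.598


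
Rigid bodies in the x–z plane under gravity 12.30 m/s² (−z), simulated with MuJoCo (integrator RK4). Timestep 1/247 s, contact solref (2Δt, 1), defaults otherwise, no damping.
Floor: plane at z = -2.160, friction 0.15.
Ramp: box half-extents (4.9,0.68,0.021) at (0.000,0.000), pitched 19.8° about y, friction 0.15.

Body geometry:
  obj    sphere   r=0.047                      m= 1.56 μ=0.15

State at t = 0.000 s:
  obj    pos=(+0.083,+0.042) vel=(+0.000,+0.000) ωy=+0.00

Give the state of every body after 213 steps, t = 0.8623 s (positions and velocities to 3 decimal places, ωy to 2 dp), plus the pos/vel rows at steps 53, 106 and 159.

State at t = 0.8623 s:
  obj    pos=(+1.124,-0.333) vel=(+2.415,-0.869) ωy=+54.59

Key-timestep trajectory:
   step    t(s)  obj.x    obj.z    obj.vx   obj.vz 
     53  0.2146   +0.148  +0.019  +0.601  -0.216
    106  0.4291   +0.341  -0.051  +1.202  -0.433
    159  0.6437   +0.663  -0.167  +1.803  -0.649


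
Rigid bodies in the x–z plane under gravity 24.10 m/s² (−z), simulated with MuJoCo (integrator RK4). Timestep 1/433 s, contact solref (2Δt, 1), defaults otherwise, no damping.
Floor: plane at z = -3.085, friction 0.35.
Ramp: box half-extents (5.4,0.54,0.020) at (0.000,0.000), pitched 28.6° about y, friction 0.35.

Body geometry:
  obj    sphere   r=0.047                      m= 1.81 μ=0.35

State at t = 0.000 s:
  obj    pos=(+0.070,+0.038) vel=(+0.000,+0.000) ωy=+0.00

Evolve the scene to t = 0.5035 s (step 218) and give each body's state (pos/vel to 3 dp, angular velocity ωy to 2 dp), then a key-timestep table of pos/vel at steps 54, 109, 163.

State at t = 0.5035 s:
  obj    pos=(+0.987,-0.462) vel=(+3.643,-1.986) ωy=+88.26

Key-timestep trajectory:
   step    t(s)  obj.x    obj.z    obj.vx   obj.vz 
     54  0.1247   +0.126  +0.007  +0.902  -0.492
    109  0.2517   +0.299  -0.087  +1.821  -0.993
    163  0.3764   +0.583  -0.241  +2.724  -1.485
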